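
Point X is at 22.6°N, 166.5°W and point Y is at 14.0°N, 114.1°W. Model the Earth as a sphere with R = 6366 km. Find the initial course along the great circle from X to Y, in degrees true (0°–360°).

90.3°

θ = atan2( sin Δλ·cos φ₂ ,  cos φ₁ sin φ₂ − sin φ₁ cos φ₂ cos Δλ )
  = atan2(+0.7688, -0.0042) = 90.31°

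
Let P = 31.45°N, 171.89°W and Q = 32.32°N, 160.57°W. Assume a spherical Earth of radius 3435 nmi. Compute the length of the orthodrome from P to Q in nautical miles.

cos σ = sin φ₁ sin φ₂ + cos φ₁ cos φ₂ cos Δλ
      = sin(31.45°)sin(32.32°) + cos(31.45°)cos(32.32°)cos(11.32°) = 0.9859
σ = 9.647° → d = Rσ = 3435·0.16837 = 578 nmi

578 nmi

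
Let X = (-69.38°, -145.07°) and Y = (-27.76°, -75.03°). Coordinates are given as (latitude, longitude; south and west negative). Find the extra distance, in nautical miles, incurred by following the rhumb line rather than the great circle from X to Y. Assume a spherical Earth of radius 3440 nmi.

136 nmi

Great circle: cos σ = sin φ₁ sin φ₂ + cos φ₁ cos φ₂ cos Δλ,  σ = 0.9976 rad → d_gc = 3431.8 nmi
Rhumb line: Δψ = +1.1996, q = Δφ/Δψ = 0.6055, d_rh = R√(Δφ²+q²Δλ²) = 3567.7 nmi
Excess = 3567.7 − 3431.8 = 135.9 ≈ 136 nmi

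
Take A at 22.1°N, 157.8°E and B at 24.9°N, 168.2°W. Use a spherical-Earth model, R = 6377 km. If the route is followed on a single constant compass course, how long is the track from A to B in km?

Rhumb course C = atan2(Δλ, Δψ) with Δψ = ln[tan(π/4+φ₂/2)/tan(π/4+φ₁/2)] = +0.0533, Δλ = +0.5934 → C = 84.87°
d = R·|Δφ| / |cos C| = 6377·0.04887 / 0.08945 = 3484 km

3484 km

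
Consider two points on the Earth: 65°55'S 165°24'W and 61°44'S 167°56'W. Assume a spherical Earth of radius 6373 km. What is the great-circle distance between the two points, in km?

482 km

Haversine: a = sin²(Δφ/2)+cos φ₁ cos φ₂ sin²(Δλ/2) = 0.00143;  σ = 2·atan2(√a,√(1−a))
σ = 4.329° → d = Rσ = 6373·0.07556 = 482 km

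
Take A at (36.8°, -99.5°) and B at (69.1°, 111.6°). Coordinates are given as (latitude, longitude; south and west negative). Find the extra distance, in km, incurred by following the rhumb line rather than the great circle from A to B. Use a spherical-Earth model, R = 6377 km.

2047 km

Great circle: cos σ = sin φ₁ sin φ₂ + cos φ₁ cos φ₂ cos Δλ,  σ = 1.2503 rad → d_gc = 7973.3 km
Rhumb line: Δψ = +0.9988, q = Δφ/Δψ = 0.5644, d_rh = R√(Δφ²+q²Δλ²) = 10020.7 km
Excess = 10020.7 − 7973.3 = 2047.4 ≈ 2047 km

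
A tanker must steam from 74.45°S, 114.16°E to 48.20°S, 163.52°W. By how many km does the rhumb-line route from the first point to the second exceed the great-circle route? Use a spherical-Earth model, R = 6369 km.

Great circle: cos σ = sin φ₁ sin φ₂ + cos φ₁ cos φ₂ cos Δλ,  σ = 0.7346 rad → d_gc = 4679.0 km
Rhumb line: Δψ = +1.0285, q = Δφ/Δψ = 0.4455, d_rh = R√(Δφ²+q²Δλ²) = 5013.1 km
Excess = 5013.1 − 4679.0 = 334.1 ≈ 334 km

334 km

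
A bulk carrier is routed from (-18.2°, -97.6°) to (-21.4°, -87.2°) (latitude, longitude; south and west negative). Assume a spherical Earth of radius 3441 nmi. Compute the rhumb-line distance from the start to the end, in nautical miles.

Rhumb course C = atan2(Δλ, Δψ) with Δψ = ln[tan(π/4+φ₂/2)/tan(π/4+φ₁/2)] = -0.0594, Δλ = +0.1815 → C = 108.11°
d = R·|Δφ| / |cos C| = 3441·0.05585 / 0.31087 = 618 nmi

618 nmi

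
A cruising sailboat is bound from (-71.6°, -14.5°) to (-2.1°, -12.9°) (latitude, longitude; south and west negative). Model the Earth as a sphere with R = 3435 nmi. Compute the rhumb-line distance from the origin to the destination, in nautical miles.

Δψ = ln[tan(π/4+φ₂/2)/tan(π/4+φ₁/2)] = +1.7837;  Δφ = +1.2130 rad,  Δλ = +0.0279 rad
q = Δφ/Δψ = 0.6800
d = R·√(Δφ² + q²Δλ²) = 3435·1.21315 = 4167 nmi

4167 nmi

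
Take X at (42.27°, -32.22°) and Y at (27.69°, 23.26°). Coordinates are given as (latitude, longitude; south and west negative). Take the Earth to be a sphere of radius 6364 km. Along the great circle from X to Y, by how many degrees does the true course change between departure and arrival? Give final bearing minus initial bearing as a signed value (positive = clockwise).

+33.8°

At departure: θ₁ = atan2(sin Δλ cos φ₂, cos φ₁ sin φ₂ − sin φ₁ cos φ₂ cos Δλ) = 89.50°
At arrival: θ₂ = atan2(sin Δλ cos φ₁, −cos φ₂ sin φ₁ + sin φ₂ cos φ₁ cos Δλ) = 123.32°
Δθ = θ₂ − θ₁ = +33.8°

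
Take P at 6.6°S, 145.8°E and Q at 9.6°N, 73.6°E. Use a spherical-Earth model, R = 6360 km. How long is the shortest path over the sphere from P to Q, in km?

Haversine: a = sin²(Δφ/2)+cos φ₁ cos φ₂ sin²(Δλ/2) = 0.35988;  σ = 2·atan2(√a,√(1−a))
σ = 73.725° → d = Rσ = 6360·1.28674 = 8184 km

8184 km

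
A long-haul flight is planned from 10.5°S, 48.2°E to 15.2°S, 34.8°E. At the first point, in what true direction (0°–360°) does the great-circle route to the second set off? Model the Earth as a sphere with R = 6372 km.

θ = atan2( sin Δλ·cos φ₂ ,  cos φ₁ sin φ₂ − sin φ₁ cos φ₂ cos Δλ )
  = atan2(-0.2236, -0.0867) = 248.80°

248.8°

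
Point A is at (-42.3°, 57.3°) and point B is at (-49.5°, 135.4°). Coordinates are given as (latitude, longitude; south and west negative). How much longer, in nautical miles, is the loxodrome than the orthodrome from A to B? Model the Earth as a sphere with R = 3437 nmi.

142 nmi

Great circle: cos σ = sin φ₁ sin φ₂ + cos φ₁ cos φ₂ cos Δλ,  σ = 0.9137 rad → d_gc = 3140.4 nmi
Rhumb line: Δψ = -0.1809, q = Δφ/Δψ = 0.6945, d_rh = R√(Δφ²+q²Δλ²) = 3282.2 nmi
Excess = 3282.2 − 3140.4 = 141.8 ≈ 142 nmi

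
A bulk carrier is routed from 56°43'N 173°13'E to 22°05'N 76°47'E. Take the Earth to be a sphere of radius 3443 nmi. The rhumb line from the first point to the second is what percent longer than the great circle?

Great circle: σ = 1.3106 rad → d_gc = Rσ = 4512.3 nmi
Rhumb: Δφ = -0.6045, Δλ = -1.6831, Δψ = -0.8123, q = Δφ/Δψ = 0.7442 → d_rh = R√(Δφ²+q²Δλ²) = 4788.2 nmi
Excess = (4788.2 − 4512.3) / 4512.3 = 275.9 / 4512.3 = 6.11% ≈ 6.1%

6.1%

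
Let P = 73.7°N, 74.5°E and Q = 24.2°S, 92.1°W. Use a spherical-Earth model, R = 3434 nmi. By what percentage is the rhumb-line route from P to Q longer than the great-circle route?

Great circle: σ = 2.2685 rad → d_gc = Rσ = 7790.1 nmi
Rhumb: Δφ = -1.7087, Δλ = -2.9077, Δψ = -2.3790, q = Δφ/Δψ = 0.7182 → d_rh = R√(Δφ²+q²Δλ²) = 9266.2 nmi
Excess = (9266.2 − 7790.1) / 7790.1 = 1476.1 / 7790.1 = 18.948% ≈ 18.9%

18.9%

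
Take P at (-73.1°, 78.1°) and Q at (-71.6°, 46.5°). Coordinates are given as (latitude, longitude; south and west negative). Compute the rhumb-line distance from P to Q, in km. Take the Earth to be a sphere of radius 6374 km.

Rhumb course C = atan2(Δλ, Δψ) with Δψ = ln[tan(π/4+φ₂/2)/tan(π/4+φ₁/2)] = +0.0864, Δλ = -0.5515 → C = 278.90°
d = R·|Δφ| / |cos C| = 6374·0.02618 / 0.15476 = 1078 km

1078 km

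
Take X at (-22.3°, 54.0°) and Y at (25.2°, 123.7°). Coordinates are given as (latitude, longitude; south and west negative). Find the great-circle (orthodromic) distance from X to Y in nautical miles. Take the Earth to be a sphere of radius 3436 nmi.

cos σ = sin φ₁ sin φ₂ + cos φ₁ cos φ₂ cos Δλ
      = sin(-22.30°)sin(25.20°) + cos(-22.30°)cos(25.20°)cos(69.70°) = 0.1289
σ = 82.595° → d = Rσ = 3436·1.44156 = 4953 nmi

4953 nmi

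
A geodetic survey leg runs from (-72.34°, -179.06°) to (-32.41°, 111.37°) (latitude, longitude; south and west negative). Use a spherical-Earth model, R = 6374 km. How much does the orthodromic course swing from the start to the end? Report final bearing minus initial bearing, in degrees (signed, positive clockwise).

+60.7°

Initial bearing θ₁ = atan2(sin Δλ cos φ₂, cos φ₁ sin φ₂ − sin φ₁ cos φ₂ cos Δλ) = 278.50°
Final bearing θ₂ = (initial bearing from the destination back to the start) + 180° = 339.18°
Δθ = θ₂ − θ₁ = +60.7°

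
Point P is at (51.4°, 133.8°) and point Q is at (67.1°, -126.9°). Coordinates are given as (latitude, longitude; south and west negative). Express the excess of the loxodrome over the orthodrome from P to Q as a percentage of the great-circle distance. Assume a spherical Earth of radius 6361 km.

10.6%

Great circle: σ = 0.8221 rad → d_gc = Rσ = 5229.3 km
Rhumb: Δφ = +0.2740, Δλ = +1.7331, Δψ = +0.5475, q = Δφ/Δψ = 0.5005 → d_rh = R√(Δφ²+q²Δλ²) = 5786.0 km
Excess = (5786.0 − 5229.3) / 5229.3 = 556.7 / 5229.3 = 10.646% ≈ 10.6%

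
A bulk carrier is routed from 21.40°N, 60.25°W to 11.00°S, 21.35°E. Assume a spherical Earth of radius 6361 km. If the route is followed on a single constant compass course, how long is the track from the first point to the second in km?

Δψ = ln[tan(π/4+φ₂/2)/tan(π/4+φ₁/2)] = -0.5757;  Δφ = -0.5655 rad,  Δλ = +1.4242 rad
q = Δφ/Δψ = 0.9823
d = R·√(Δφ² + q²Δλ²) = 6361·1.50895 = 9598 km

9598 km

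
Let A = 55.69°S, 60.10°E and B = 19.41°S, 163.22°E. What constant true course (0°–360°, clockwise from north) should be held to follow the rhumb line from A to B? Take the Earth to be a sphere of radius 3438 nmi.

65.2°

Meridional parts: M(φ₁)=-1.1754, M(φ₂)=-0.3454 → ΔM = +0.8300;  Δλ = +1.7998 rad
tan C = Δλ / ΔM = +2.1685 → C = 65.24°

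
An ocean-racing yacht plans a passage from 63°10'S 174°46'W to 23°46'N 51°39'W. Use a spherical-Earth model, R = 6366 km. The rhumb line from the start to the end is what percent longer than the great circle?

5.6%

Great circle: σ = 2.1961 rad → d_gc = Rσ = 13980.2 km
Rhumb: Δφ = +1.5173, Δλ = +2.1488, Δψ = +1.8605, q = Δφ/Δψ = 0.8155 → d_rh = R√(Δφ²+q²Δλ²) = 14756.4 km
Excess = (14756.4 − 13980.2) / 13980.2 = 776.2 / 13980.2 = 5.552% ≈ 5.6%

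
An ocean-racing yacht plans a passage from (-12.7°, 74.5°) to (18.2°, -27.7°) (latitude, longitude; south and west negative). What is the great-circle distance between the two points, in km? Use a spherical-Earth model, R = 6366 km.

11704 km

Haversine: a = sin²(Δφ/2)+cos φ₁ cos φ₂ sin²(Δλ/2) = 0.63225;  σ = 2·atan2(√a,√(1−a))
σ = 105.338° → d = Rσ = 6366·1.83849 = 11704 km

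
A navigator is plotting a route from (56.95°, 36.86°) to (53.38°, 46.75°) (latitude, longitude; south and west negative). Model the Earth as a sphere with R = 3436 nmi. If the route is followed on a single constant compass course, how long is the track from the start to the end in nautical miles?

Rhumb course C = atan2(Δλ, Δψ) with Δψ = ln[tan(π/4+φ₂/2)/tan(π/4+φ₁/2)] = -0.1092, Δλ = +0.1726 → C = 122.31°
d = R·|Δφ| / |cos C| = 3436·0.06231 / 0.53453 = 401 nmi

401 nmi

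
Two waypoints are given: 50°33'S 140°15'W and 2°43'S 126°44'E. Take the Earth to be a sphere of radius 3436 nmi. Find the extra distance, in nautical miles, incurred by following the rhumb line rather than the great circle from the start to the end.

172 nmi

Great circle: cos σ = sin φ₁ sin φ₂ + cos φ₁ cos φ₂ cos Δλ,  σ = 1.5676 rad → d_gc = 5386.27 nmi
Rhumb line: Δψ = +0.9783, q = Δφ/Δψ = 0.8534, d_rh = R√(Δφ²+q²Δλ²) = 5557.84 nmi
Excess = 5557.84 − 5386.27 = 171.57 ≈ 172 nmi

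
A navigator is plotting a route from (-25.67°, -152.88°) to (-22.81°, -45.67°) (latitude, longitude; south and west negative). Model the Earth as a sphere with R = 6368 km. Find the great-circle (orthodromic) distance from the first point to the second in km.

cos σ = sin φ₁ sin φ₂ + cos φ₁ cos φ₂ cos Δλ
      = sin(-25.67°)sin(-22.81°) + cos(-25.67°)cos(-22.81°)cos(107.21°) = -0.0779
σ = 94.467° → d = Rσ = 6368·1.64876 = 10499 km

10499 km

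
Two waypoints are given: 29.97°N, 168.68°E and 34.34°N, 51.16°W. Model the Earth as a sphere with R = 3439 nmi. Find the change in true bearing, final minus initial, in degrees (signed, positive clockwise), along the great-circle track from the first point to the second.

+111.5°

Initial bearing θ₁ = atan2(sin Δλ cos φ₂, cos φ₁ sin φ₂ − sin φ₁ cos φ₂ cos Δλ) = 33.30°
Final bearing θ₂ = (initial bearing from the destination back to the start) + 180° = 144.83°
Δθ = θ₂ − θ₁ = +111.5°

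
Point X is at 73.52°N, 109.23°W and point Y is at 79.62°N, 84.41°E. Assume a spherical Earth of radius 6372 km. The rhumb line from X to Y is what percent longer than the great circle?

44.2%

Great circle: σ = 0.4656 rad → d_gc = Rσ = 2966.8 km
Rhumb: Δφ = +0.1065, Δλ = -2.9035, Δψ = +0.4665, q = Δφ/Δψ = 0.2282 → d_rh = R√(Δφ²+q²Δλ²) = 4276.9 km
Excess = (4276.9 − 2966.8) / 2966.8 = 1310.1 / 2966.8 = 44.16% ≈ 44.2%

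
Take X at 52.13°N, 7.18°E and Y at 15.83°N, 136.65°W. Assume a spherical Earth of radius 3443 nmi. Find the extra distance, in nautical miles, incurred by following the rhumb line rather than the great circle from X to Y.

948 nmi

Great circle: cos σ = sin φ₁ sin φ₂ + cos φ₁ cos φ₂ cos Δλ,  σ = 1.8353 rad → d_gc = 6318.9 nmi
Rhumb line: Δψ = -0.7900, q = Δφ/Δψ = 0.8020, d_rh = R√(Δφ²+q²Δλ²) = 7266.7 nmi
Excess = 7266.7 − 6318.9 = 947.8 ≈ 948 nmi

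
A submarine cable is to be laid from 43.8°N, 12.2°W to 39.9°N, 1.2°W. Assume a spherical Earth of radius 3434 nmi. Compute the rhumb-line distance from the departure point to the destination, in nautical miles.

544 nmi

Rhumb course C = atan2(Δλ, Δψ) with Δψ = ln[tan(π/4+φ₂/2)/tan(π/4+φ₁/2)] = -0.0914, Δλ = +0.1920 → C = 115.46°
d = R·|Δφ| / |cos C| = 3434·0.06807 / 0.42995 = 544 nmi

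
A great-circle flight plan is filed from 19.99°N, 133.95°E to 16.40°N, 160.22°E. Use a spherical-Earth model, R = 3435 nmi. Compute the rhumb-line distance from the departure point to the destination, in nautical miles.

Rhumb course C = atan2(Δλ, Δψ) with Δψ = ln[tan(π/4+φ₂/2)/tan(π/4+φ₁/2)] = -0.0660, Δλ = +0.4585 → C = 98.19°
d = R·|Δφ| / |cos C| = 3435·0.06266 / 0.14241 = 1511 nmi

1511 nmi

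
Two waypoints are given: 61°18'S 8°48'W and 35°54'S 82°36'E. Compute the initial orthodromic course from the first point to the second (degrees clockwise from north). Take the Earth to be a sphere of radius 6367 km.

110.3°

θ = atan2( sin Δλ·cos φ₂ ,  cos φ₁ sin φ₂ − sin φ₁ cos φ₂ cos Δλ )
  = atan2(+0.8098, -0.2989) = 110.26°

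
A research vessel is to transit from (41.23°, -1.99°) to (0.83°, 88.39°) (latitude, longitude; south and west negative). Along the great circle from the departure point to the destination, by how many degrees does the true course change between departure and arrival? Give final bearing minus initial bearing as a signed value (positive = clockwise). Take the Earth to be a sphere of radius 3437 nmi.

+42.1°

Initial bearing θ₁ = atan2(sin Δλ cos φ₂, cos φ₁ sin φ₂ − sin φ₁ cos φ₂ cos Δλ) = 89.13°
Final bearing θ₂ = (initial bearing from the destination back to the start) + 180° = 131.23°
Δθ = θ₂ − θ₁ = +42.1°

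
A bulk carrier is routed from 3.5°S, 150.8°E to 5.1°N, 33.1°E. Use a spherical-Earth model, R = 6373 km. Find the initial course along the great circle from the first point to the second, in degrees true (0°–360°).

θ = atan2( sin Δλ·cos φ₂ ,  cos φ₁ sin φ₂ − sin φ₁ cos φ₂ cos Δλ )
  = atan2(-0.8819, +0.0605) = 273.92°

273.9°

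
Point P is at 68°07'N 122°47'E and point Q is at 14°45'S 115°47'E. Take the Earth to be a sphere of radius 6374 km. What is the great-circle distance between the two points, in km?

9236 km

Haversine: a = sin²(Δφ/2)+cos φ₁ cos φ₂ sin²(Δλ/2) = 0.43925;  σ = 2·atan2(√a,√(1−a))
σ = 83.022° → d = Rσ = 6374·1.44900 = 9236 km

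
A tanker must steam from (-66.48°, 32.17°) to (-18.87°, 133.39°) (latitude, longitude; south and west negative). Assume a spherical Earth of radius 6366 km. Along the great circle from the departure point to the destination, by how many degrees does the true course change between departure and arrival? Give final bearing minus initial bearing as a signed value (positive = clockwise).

Initial bearing θ₁ = atan2(sin Δλ cos φ₂, cos φ₁ sin φ₂ − sin φ₁ cos φ₂ cos Δλ) = 107.79°
Final bearing θ₂ = (initial bearing from the destination back to the start) + 180° = 23.68°
Δθ = θ₂ − θ₁ = -84.1°

-84.1°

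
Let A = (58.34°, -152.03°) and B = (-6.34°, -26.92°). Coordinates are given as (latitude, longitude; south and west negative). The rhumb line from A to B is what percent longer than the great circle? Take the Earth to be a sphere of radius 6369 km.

7.4%

Great circle: σ = 1.9758 rad → d_gc = Rσ = 12583.9 km
Rhumb: Δφ = -1.1289, Δλ = +2.1836, Δψ = -1.3713, q = Δφ/Δψ = 0.8232 → d_rh = R√(Δφ²+q²Δλ²) = 13519.1 km
Excess = (13519.1 − 12583.9) / 12583.9 = 935.2 / 12583.9 = 7.43% ≈ 7.4%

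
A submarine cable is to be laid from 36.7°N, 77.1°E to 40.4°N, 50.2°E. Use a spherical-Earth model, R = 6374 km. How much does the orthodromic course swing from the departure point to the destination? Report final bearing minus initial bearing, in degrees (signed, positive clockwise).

-17.0°

Initial bearing θ₁ = atan2(sin Δλ cos φ₂, cos φ₁ sin φ₂ − sin φ₁ cos φ₂ cos Δλ) = 288.27°
Final bearing θ₂ = (initial bearing from the destination back to the start) + 180° = 271.31°
Δθ = θ₂ − θ₁ = -17.0°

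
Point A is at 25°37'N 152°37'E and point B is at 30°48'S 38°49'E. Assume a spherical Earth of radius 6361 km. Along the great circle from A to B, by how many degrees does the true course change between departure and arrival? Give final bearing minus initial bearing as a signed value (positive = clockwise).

+9.0°

At departure: θ₁ = atan2(sin Δλ cos φ₂, cos φ₁ sin φ₂ − sin φ₁ cos φ₂ cos Δλ) = 248.36°
At arrival: θ₂ = atan2(sin Δλ cos φ₁, −cos φ₂ sin φ₁ + sin φ₂ cos φ₁ cos Δλ) = 257.36°
Δθ = θ₂ − θ₁ = +9.0°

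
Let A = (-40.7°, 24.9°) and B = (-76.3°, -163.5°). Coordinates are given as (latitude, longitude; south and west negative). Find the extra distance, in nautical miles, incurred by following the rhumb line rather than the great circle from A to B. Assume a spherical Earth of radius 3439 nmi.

Great circle: cos σ = sin φ₁ sin φ₂ + cos φ₁ cos φ₂ cos Δλ,  σ = 1.0974 rad → d_gc = 3773.9 nmi
Rhumb line: Δψ = -1.3403, q = Δφ/Δψ = 0.4636, d_rh = R√(Δφ²+q²Δλ²) = 5231.2 nmi
Excess = 5231.2 − 3773.9 = 1457.3 ≈ 1457 nmi

1457 nmi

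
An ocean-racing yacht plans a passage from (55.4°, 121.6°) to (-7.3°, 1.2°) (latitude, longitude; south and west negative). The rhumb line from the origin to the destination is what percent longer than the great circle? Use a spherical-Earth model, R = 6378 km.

Great circle: σ = 1.9710 rad → d_gc = Rσ = 12571.1 km
Rhumb: Δφ = -1.0943, Δλ = -2.1014, Δψ = -1.2942, q = Δφ/Δψ = 0.8455 → d_rh = R√(Δφ²+q²Δλ²) = 13309.4 km
Excess = (13309.4 − 12571.1) / 12571.1 = 738.3 / 12571.1 = 5.87% ≈ 5.9%

5.9%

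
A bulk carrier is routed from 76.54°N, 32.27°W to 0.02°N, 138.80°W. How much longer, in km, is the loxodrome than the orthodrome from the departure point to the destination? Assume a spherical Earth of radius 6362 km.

Great circle: cos σ = sin φ₁ sin φ₂ + cos φ₁ cos φ₂ cos Δλ,  σ = 1.6367 rad → d_gc = 10412.9 km
Rhumb line: Δψ = -2.1367, q = Δφ/Δψ = 0.6250, d_rh = R√(Δφ²+q²Δλ²) = 11263.1 km
Excess = 11263.1 − 10412.9 = 850.2 ≈ 850 km

850 km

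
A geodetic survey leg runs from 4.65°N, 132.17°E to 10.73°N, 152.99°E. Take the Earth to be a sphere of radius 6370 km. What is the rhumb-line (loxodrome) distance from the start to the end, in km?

2390 km

Rhumb course C = atan2(Δλ, Δψ) with Δψ = ln[tan(π/4+φ₂/2)/tan(π/4+φ₁/2)] = +0.1071, Δλ = +0.3634 → C = 73.57°
d = R·|Δφ| / |cos C| = 6370·0.10612 / 0.28279 = 2390 km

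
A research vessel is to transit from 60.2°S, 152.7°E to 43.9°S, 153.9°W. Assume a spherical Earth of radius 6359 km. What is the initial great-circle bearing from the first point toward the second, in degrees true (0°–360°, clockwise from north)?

N = sin Δλ·cos φ₂ = +0.5785;  D = cos φ₁ sin φ₂ − sin φ₁ cos φ₂ cos Δλ = +0.0282
initial course = atan2(N, D) = 87.21°

87.2°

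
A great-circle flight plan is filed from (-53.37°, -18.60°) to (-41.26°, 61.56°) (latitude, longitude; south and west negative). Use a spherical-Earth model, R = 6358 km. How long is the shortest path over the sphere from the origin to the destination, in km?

cos σ = sin φ₁ sin φ₂ + cos φ₁ cos φ₂ cos Δλ
      = sin(-53.37°)sin(-41.26°) + cos(-53.37°)cos(-41.26°)cos(80.16°) = 0.6059
σ = 52.708° → d = Rσ = 6358·0.91992 = 5849 km

5849 km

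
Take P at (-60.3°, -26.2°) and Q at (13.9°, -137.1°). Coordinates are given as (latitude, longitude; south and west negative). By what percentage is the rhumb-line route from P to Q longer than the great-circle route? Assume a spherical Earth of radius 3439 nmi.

4.7%

Great circle: σ = 1.9609 rad → d_gc = Rσ = 6743.4 nmi
Rhumb: Δφ = +1.2950, Δλ = -1.9356, Δψ = +1.5725, q = Δφ/Δψ = 0.8236 → d_rh = R√(Δφ²+q²Δλ²) = 7063.0 nmi
Excess = (7063.0 − 6743.4) / 6743.4 = 319.6 / 6743.4 = 4.74% ≈ 4.7%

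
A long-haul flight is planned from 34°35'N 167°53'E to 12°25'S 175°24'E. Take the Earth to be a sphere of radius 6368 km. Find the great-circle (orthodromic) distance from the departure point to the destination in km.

Haversine: a = sin²(Δφ/2)+cos φ₁ cos φ₂ sin²(Δλ/2) = 0.16246;  σ = 2·atan2(√a,√(1−a))
σ = 47.539° → d = Rσ = 6368·0.82971 = 5284 km

5284 km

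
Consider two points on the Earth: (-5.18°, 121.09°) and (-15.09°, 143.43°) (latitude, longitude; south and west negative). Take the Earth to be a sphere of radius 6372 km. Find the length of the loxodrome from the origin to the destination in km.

Rhumb course C = atan2(Δλ, Δψ) with Δψ = ln[tan(π/4+φ₂/2)/tan(π/4+φ₁/2)] = -0.1759, Δλ = +0.3899 → C = 114.29°
d = R·|Δφ| / |cos C| = 6372·0.17296 / 0.41130 = 2680 km

2680 km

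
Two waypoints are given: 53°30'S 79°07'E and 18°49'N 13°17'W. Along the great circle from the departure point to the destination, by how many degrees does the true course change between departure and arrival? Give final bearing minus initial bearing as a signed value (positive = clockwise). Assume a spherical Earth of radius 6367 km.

At departure: θ₁ = atan2(sin Δλ cos φ₂, cos φ₁ sin φ₂ − sin φ₁ cos φ₂ cos Δλ) = 279.60°
At arrival: θ₂ = atan2(sin Δλ cos φ₁, −cos φ₂ sin φ₁ + sin φ₂ cos φ₁ cos Δλ) = 321.71°
Δθ = θ₂ − θ₁ = +42.1°

+42.1°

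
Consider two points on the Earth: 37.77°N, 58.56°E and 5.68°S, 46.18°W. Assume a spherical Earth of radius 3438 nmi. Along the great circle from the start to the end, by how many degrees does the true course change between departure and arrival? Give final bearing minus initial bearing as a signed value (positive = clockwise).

-42.2°

Initial bearing θ₁ = atan2(sin Δλ cos φ₂, cos φ₁ sin φ₂ − sin φ₁ cos φ₂ cos Δλ) = 274.57°
Final bearing θ₂ = (initial bearing from the destination back to the start) + 180° = 232.36°
Δθ = θ₂ − θ₁ = -42.2°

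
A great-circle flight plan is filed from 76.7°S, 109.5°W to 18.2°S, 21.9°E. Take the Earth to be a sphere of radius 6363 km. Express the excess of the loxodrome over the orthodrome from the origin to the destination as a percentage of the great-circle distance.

16.2%

Great circle: σ = 1.4107 rad → d_gc = Rσ = 8976.2 km
Rhumb: Δφ = +1.0210, Δλ = +2.2934, Δψ = +1.8260, q = Δφ/Δψ = 0.5592 → d_rh = R√(Δφ²+q²Δλ²) = 10430.1 km
Excess = (10430.1 − 8976.2) / 8976.2 = 1453.9 / 8976.2 = 16.20% ≈ 16.2%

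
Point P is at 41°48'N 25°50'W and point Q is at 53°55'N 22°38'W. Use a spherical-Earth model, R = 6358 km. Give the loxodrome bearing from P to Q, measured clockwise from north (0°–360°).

Δψ = ln[tan(π/4+φ₂/2)/tan(π/4+φ₁/2)] = +0.3172
Δλ = +0.0559 rad (taken the short way round)
course = atan2(Δλ, Δψ) = 9.99°

10.0°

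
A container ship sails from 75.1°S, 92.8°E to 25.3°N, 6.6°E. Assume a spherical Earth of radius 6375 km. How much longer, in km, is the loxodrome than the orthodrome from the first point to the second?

Great circle: cos σ = sin φ₁ sin φ₂ + cos φ₁ cos φ₂ cos Δλ,  σ = 1.9797 rad → d_gc = 12620.4 km
Rhumb line: Δψ = +2.4910, q = Δφ/Δψ = 0.7035, d_rh = R√(Δφ²+q²Δλ²) = 13050.3 km
Excess = 13050.3 − 12620.4 = 429.9 ≈ 430 km

430 km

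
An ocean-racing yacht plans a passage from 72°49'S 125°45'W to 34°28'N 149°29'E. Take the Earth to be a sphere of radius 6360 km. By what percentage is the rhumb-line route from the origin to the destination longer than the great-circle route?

Great circle: σ = 2.1158 rad → d_gc = Rσ = 13456.7 km
Rhumb: Δφ = +1.8724, Δλ = -1.4795, Δψ = +2.5314, q = Δφ/Δψ = 0.7397 → d_rh = R√(Δφ²+q²Δλ²) = 13793.5 km
Excess = (13793.5 − 13456.7) / 13456.7 = 336.8 / 13456.7 = 2.50% ≈ 2.5%

2.5%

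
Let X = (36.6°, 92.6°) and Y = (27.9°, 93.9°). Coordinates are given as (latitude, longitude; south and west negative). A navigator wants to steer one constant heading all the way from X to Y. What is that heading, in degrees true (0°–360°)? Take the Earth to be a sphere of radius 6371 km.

Δψ = ln[tan(π/4+φ₂/2)/tan(π/4+φ₁/2)] = -0.1799
Δλ = +0.0227 rad (taken the short way round)
course = atan2(Δλ, Δψ) = 172.81°

172.8°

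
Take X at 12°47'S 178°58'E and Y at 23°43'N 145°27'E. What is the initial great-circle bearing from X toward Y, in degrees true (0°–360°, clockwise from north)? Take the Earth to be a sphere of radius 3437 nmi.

318.0°

N = sin Δλ·cos φ₂ = -0.5055;  D = cos φ₁ sin φ₂ − sin φ₁ cos φ₂ cos Δλ = +0.5611
initial course = atan2(N, D) = 317.98°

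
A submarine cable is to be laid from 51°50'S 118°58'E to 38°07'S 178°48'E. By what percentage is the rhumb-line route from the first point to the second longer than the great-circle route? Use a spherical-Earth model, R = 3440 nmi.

Great circle: σ = 0.7530 rad → d_gc = Rσ = 2590.4 nmi
Rhumb: Δφ = +0.2394, Δλ = +1.0443, Δψ = +0.3409, q = Δφ/Δψ = 0.7023 → d_rh = R√(Δφ²+q²Δλ²) = 2654.0 nmi
Excess = (2654.0 − 2590.4) / 2590.4 = 63.6 / 2590.4 = 2.46% ≈ 2.5%

2.5%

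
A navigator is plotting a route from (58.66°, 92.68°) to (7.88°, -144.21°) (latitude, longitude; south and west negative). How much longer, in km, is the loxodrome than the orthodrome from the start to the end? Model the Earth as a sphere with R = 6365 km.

Great circle: cos σ = sin φ₁ sin φ₂ + cos φ₁ cos φ₂ cos Δλ,  σ = 1.7359 rad → d_gc = 11048.9 km
Rhumb line: Δψ = -1.1331, q = Δφ/Δψ = 0.7821, d_rh = R√(Δφ²+q²Δλ²) = 12093.2 km
Excess = 12093.2 − 11048.9 = 1044.3 ≈ 1044 km

1044 km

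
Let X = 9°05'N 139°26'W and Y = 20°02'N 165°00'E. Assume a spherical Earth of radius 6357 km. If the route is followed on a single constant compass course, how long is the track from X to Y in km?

6080 km

Δψ = ln[tan(π/4+φ₂/2)/tan(π/4+φ₁/2)] = +0.1978;  Δφ = +0.1911 rad,  Δλ = -0.9698 rad
q = Δφ/Δψ = 0.9662
d = R·√(Δφ² + q²Δλ²) = 6357·0.95635 = 6080 km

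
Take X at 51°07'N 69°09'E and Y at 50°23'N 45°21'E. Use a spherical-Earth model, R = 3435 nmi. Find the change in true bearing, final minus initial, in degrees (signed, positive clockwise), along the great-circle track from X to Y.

At departure: θ₁ = atan2(sin Δλ cos φ₂, cos φ₁ sin φ₂ − sin φ₁ cos φ₂ cos Δλ) = 276.52°
At arrival: θ₂ = atan2(sin Δλ cos φ₁, −cos φ₂ sin φ₁ + sin φ₂ cos φ₁ cos Δλ) = 257.98°
Δθ = θ₂ − θ₁ = -18.5°

-18.5°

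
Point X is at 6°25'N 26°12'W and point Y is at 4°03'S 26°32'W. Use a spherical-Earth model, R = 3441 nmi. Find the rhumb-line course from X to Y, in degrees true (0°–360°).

181.8°

Meridional parts: M(φ₁)=+0.1122, M(φ₂)=-0.0707 → ΔM = -0.1830;  Δλ = -0.0058 rad
tan C = Δλ / ΔM = +0.0318 → C = 181.82°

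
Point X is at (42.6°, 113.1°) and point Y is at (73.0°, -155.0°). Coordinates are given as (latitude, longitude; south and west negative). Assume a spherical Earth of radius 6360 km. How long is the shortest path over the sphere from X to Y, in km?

5572 km

Haversine: a = sin²(Δφ/2)+cos φ₁ cos φ₂ sin²(Δλ/2) = 0.17992;  σ = 2·atan2(√a,√(1−a))
σ = 50.196° → d = Rσ = 6360·0.87608 = 5572 km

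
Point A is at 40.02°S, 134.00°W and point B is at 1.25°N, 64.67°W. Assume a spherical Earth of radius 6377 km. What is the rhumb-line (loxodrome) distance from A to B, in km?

8438 km

Δψ = ln[tan(π/4+φ₂/2)/tan(π/4+φ₁/2)] = +0.7852;  Δφ = +0.7203 rad,  Δλ = +1.2100 rad
q = Δφ/Δψ = 0.9174
d = R·√(Δφ² + q²Δλ²) = 6377·1.32326 = 8438 km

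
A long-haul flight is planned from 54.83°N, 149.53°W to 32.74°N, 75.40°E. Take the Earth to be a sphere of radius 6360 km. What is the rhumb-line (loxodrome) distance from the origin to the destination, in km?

10910 km

Δψ = ln[tan(π/4+φ₂/2)/tan(π/4+φ₁/2)] = -0.5437;  Δφ = -0.3855 rad,  Δλ = -2.3574 rad
q = Δφ/Δψ = 0.7090
d = R·√(Δφ² + q²Δλ²) = 6360·1.71541 = 10910 km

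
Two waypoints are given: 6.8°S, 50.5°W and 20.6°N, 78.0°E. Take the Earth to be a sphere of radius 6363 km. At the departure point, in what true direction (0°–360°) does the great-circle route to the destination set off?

N = sin Δλ·cos φ₂ = +0.7326;  D = cos φ₁ sin φ₂ − sin φ₁ cos φ₂ cos Δλ = +0.2804
initial course = atan2(N, D) = 69.06°

69.1°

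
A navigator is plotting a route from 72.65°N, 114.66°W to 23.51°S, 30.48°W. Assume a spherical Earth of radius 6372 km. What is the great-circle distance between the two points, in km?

Haversine: a = sin²(Δφ/2)+cos φ₁ cos φ₂ sin²(Δλ/2) = 0.67651;  σ = 2·atan2(√a,√(1−a))
σ = 110.673° → d = Rσ = 6372·1.93160 = 12308 km

12308 km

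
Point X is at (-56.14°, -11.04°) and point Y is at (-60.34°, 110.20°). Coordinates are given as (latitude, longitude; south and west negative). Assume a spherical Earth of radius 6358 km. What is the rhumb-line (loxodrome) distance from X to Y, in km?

7087 km

Rhumb course C = atan2(Δλ, Δψ) with Δψ = ln[tan(π/4+φ₂/2)/tan(π/4+φ₁/2)] = -0.1395, Δλ = +2.1160 → C = 93.77°
d = R·|Δφ| / |cos C| = 6358·0.07330 / 0.06576 = 7087 km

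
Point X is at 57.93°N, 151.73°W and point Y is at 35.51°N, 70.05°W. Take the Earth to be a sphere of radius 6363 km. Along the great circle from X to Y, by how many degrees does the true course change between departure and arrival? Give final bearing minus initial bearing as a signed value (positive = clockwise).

+65.4°

Initial bearing θ₁ = atan2(sin Δλ cos φ₂, cos φ₁ sin φ₂ − sin φ₁ cos φ₂ cos Δλ) = 75.48°
Final bearing θ₂ = (initial bearing from the destination back to the start) + 180° = 140.84°
Δθ = θ₂ − θ₁ = +65.4°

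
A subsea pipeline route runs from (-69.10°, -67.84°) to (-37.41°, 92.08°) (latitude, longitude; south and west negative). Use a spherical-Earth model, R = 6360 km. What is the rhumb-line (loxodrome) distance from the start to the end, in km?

10566 km

Rhumb course C = atan2(Δλ, Δψ) with Δψ = ln[tan(π/4+φ₂/2)/tan(π/4+φ₁/2)] = +0.9855, Δλ = +2.7911 → C = 70.55°
d = R·|Δφ| / |cos C| = 6360·0.55309 / 0.33293 = 10566 km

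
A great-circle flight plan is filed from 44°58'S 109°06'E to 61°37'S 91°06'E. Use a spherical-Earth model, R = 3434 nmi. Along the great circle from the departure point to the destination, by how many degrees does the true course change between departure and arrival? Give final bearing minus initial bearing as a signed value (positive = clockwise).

At departure: θ₁ = atan2(sin Δλ cos φ₂, cos φ₁ sin φ₂ − sin φ₁ cos φ₂ cos Δλ) = 205.87°
At arrival: θ₂ = atan2(sin Δλ cos φ₁, −cos φ₂ sin φ₁ + sin φ₂ cos φ₁ cos Δλ) = 220.49°
Δθ = θ₂ − θ₁ = +14.6°

+14.6°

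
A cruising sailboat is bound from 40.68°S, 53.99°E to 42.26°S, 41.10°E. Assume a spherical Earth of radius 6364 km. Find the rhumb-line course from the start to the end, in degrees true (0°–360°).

260.7°

Meridional parts: M(φ₁)=-0.7785, M(φ₂)=-0.8153 → ΔM = -0.0368;  Δλ = -0.2250 rad
tan C = Δλ / ΔM = +6.1125 → C = 260.71°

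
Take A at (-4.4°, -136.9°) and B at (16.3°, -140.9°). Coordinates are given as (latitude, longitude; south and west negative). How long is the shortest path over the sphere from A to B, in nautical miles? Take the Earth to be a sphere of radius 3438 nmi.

1265 nmi

cos σ = sin φ₁ sin φ₂ + cos φ₁ cos φ₂ cos Δλ
      = sin(-4.40°)sin(16.30°) + cos(-4.40°)cos(16.30°)cos(-4.00°) = 0.9331
σ = 21.075° → d = Rσ = 3438·0.36782 = 1265 nmi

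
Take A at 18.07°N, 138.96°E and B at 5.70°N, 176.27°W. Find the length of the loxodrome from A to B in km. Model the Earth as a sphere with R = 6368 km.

Δψ = ln[tan(π/4+φ₂/2)/tan(π/4+φ₁/2)] = -0.2211;  Δφ = -0.2159 rad,  Δλ = +0.7814 rad
q = Δφ/Δψ = 0.9765
d = R·√(Δφ² + q²Δλ²) = 6368·0.79297 = 5050 km

5050 km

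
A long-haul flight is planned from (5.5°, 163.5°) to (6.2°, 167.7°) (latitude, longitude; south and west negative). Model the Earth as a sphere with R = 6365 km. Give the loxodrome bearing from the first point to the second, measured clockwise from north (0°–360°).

80.5°

Δψ = ln[tan(π/4+φ₂/2)/tan(π/4+φ₁/2)] = +0.0123
Δλ = +0.0733 rad (taken the short way round)
course = atan2(Δλ, Δψ) = 80.49°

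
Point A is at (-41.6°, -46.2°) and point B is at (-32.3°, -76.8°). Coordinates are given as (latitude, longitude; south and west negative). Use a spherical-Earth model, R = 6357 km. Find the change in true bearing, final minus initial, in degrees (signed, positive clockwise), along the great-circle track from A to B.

+18.7°

Initial bearing θ₁ = atan2(sin Δλ cos φ₂, cos φ₁ sin φ₂ − sin φ₁ cos φ₂ cos Δλ) = 280.98°
Final bearing θ₂ = (initial bearing from the destination back to the start) + 180° = 299.71°
Δθ = θ₂ − θ₁ = +18.7°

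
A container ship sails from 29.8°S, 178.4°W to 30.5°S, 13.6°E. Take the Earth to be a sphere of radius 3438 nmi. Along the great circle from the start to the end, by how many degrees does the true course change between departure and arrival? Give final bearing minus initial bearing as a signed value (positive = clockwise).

At departure: θ₁ = atan2(sin Δλ cos φ₂, cos φ₁ sin φ₂ − sin φ₁ cos φ₂ cos Δλ) = 191.78°
At arrival: θ₂ = atan2(sin Δλ cos φ₁, −cos φ₂ sin φ₁ + sin φ₂ cos φ₁ cos Δλ) = 348.14°
Δθ = θ₂ − θ₁ = +156.4°

+156.4°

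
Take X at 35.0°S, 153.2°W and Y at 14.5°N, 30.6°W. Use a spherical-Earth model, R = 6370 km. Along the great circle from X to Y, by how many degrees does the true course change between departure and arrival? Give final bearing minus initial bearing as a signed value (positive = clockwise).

-39.4°

Initial bearing θ₁ = atan2(sin Δλ cos φ₂, cos φ₁ sin φ₂ − sin φ₁ cos φ₂ cos Δλ) = 96.58°
Final bearing θ₂ = (initial bearing from the destination back to the start) + 180° = 57.20°
Δθ = θ₂ − θ₁ = -39.4°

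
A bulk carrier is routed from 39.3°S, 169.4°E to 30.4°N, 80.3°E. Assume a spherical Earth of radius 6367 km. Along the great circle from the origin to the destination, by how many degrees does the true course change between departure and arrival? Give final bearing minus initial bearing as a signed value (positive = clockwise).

+10.6°

Initial bearing θ₁ = atan2(sin Δλ cos φ₂, cos φ₁ sin φ₂ − sin φ₁ cos φ₂ cos Δλ) = 294.89°
Final bearing θ₂ = (initial bearing from the destination back to the start) + 180° = 305.53°
Δθ = θ₂ − θ₁ = +10.6°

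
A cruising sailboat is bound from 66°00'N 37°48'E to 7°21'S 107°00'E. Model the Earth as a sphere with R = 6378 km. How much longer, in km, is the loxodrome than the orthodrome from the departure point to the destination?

Great circle: cos σ = sin φ₁ sin φ₂ + cos φ₁ cos φ₂ cos Δλ,  σ = 1.5444 rad → d_gc = 9850.3 km
Rhumb line: Δψ = -1.6772, q = Δφ/Δψ = 0.7633, d_rh = R√(Δφ²+q²Δλ²) = 10061.9 km
Excess = 10061.9 − 9850.3 = 211.6 ≈ 212 km

212 km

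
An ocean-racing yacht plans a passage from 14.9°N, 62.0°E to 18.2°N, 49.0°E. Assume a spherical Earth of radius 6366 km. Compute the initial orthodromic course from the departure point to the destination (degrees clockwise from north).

N = sin Δλ·cos φ₂ = -0.2137;  D = cos φ₁ sin φ₂ − sin φ₁ cos φ₂ cos Δλ = +0.0638
initial course = atan2(N, D) = 286.63°

286.6°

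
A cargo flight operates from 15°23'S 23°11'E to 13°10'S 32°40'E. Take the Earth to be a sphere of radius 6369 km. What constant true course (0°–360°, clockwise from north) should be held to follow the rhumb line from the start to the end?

76.4°

Meridional parts: M(φ₁)=-0.2718, M(φ₂)=-0.2319 → ΔM = +0.0399;  Δλ = +0.1655 rad
tan C = Δλ / ΔM = +4.1458 → C = 76.44°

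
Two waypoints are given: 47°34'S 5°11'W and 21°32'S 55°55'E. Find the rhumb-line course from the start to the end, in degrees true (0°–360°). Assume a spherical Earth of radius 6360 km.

62.2°

Meridional parts: M(φ₁)=-0.9462, M(φ₂)=-0.3850 → ΔM = +0.5612;  Δλ = +1.0664 rad
tan C = Δλ / ΔM = +1.9002 → C = 62.24°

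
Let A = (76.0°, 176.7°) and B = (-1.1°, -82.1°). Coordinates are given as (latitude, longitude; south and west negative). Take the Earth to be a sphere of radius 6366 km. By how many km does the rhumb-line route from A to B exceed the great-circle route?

Great circle: cos σ = sin φ₁ sin φ₂ + cos φ₁ cos φ₂ cos Δλ,  σ = 1.6365 rad → d_gc = 10417.7 km
Rhumb line: Δψ = -2.1165, q = Δφ/Δψ = 0.6358, d_rh = R√(Δφ²+q²Δλ²) = 11157.4 km
Excess = 11157.4 − 10417.7 = 739.7 ≈ 740 km

740 km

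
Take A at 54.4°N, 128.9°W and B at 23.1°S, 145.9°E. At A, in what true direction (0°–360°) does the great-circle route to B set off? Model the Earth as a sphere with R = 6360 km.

252.4°

N = sin Δλ·cos φ₂ = -0.9166;  D = cos φ₁ sin φ₂ − sin φ₁ cos φ₂ cos Δλ = -0.2910
initial course = atan2(N, D) = 252.39°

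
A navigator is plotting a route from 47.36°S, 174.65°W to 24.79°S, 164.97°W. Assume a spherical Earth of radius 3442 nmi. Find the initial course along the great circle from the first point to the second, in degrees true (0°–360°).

N = sin Δλ·cos φ₂ = +0.1527;  D = cos φ₁ sin φ₂ − sin φ₁ cos φ₂ cos Δλ = +0.3743
initial course = atan2(N, D) = 22.19°

22.2°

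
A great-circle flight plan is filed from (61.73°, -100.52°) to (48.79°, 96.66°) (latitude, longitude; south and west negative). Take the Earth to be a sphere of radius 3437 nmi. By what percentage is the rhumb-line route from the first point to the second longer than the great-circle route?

35.0%

Great circle: σ = 1.1977 rad → d_gc = Rσ = 4116.7 nmi
Rhumb: Δφ = -0.2258, Δλ = -2.8417, Δψ = -0.4008, q = Δφ/Δψ = 0.5635 → d_rh = R√(Δφ²+q²Δλ²) = 5558.6 nmi
Excess = (5558.6 − 4116.7) / 4116.7 = 1441.9 / 4116.7 = 35.03% ≈ 35.0%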